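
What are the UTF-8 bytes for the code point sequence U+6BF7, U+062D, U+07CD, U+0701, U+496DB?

U+6BF7: 3-byte form → E6 AF B7.
U+062D: 2-byte form → D8 AD.
U+07CD: 2-byte form → DF 8D.
U+0701: 2-byte form → DC 81.
U+496DB: 4-byte form → F1 89 9B 9B.
Concatenated (13 bytes): E6 AF B7 D8 AD DF 8D DC 81 F1 89 9B 9B.

E6 AF B7 D8 AD DF 8D DC 81 F1 89 9B 9B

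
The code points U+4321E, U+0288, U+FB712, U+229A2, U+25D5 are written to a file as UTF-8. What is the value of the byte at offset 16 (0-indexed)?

0x95

U+4321E → 4-byte form F1 83 88 9E at offsets 0–3.
U+0288 → 2-byte form CA 88 at offsets 4–5.
U+FB712 → 4-byte form F3 BB 9C 92 at offsets 6–9.
U+229A2 → 4-byte form F0 A2 A6 A2 at offsets 10–13.
U+25D5 → 3-byte form E2 97 95 at offsets 14–16.
Offset 16 falls in char 5's range; it's byte 3 of E2 97 95 = 0x95.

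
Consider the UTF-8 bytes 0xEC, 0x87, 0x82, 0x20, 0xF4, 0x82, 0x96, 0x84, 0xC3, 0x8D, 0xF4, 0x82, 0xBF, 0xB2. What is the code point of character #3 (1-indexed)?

Offset 0: leading byte 0xEC = 11101100 → 3-byte char #1 = EC 87 82.
Offset 3: leading byte 0x20 = 00100000 → 1-byte char #2 = 20.
Offset 4: leading byte 0xF4 = 11110100 → 4-byte char #3 = F4 82 96 84.
Leading byte 0xF4 = 11110100 matches 11110xxx → 4-byte sequence.
Byte 1: 0xF4 = 11110100, payload 100 (3 bits).
Byte 2: 0x82 = 10000010 (10xxxxxx ✓), payload 000010.
Byte 3: 0x96 = 10010110 (10xxxxxx ✓), payload 010110.
Byte 4: 0x84 = 10000100 (10xxxxxx ✓), payload 000100.
Concatenate: 100000010010110000100 = 0x102584 (21 bits → U+102584).

U+102584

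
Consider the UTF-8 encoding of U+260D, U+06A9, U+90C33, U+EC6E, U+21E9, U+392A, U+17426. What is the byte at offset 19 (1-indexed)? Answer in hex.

0xF0

1-indexed offset 19 is 0-indexed offset 18.
U+260D → 3-byte form E2 98 8D at offsets 0–2.
U+06A9 → 2-byte form DA A9 at offsets 3–4.
U+90C33 → 4-byte form F2 90 B0 B3 at offsets 5–8.
U+EC6E → 3-byte form EE B1 AE at offsets 9–11.
U+21E9 → 3-byte form E2 87 A9 at offsets 12–14.
U+392A → 3-byte form E3 A4 AA at offsets 15–17.
U+17426 → 4-byte form F0 97 90 A6 at offsets 18–21.
Offset 18 falls in char 7's range; it's byte 1 of F0 97 90 A6 = 0xF0.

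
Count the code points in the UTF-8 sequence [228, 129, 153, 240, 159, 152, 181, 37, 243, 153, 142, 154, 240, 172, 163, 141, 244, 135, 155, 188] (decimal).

6

Byte at offset 0: 0xE4 = 11100100 → 3-byte char (#1). Advance 3.
Byte at offset 3: 0xF0 = 11110000 → 4-byte char (#2). Advance 4.
Byte at offset 7: 0x25 = 00100101 → 1-byte char (#3). Advance 1.
Byte at offset 8: 0xF3 = 11110011 → 4-byte char (#4). Advance 4.
Byte at offset 12: 0xF0 = 11110000 → 4-byte char (#5). Advance 4.
Byte at offset 16: 0xF4 = 11110100 → 4-byte char (#6). Advance 4.
Reached end at offset 20 after 6 code points.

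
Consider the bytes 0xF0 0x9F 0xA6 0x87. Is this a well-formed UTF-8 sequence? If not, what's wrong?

Leading byte 0xF0 = 11110000 → 4-byte form.
Continuation bytes 0x9F=10011111, 0xA6=10100110, 0x87=10000111 all match 10xxxxxx.
Decoded value 0x1F987 is ≥ 0x10000 (shortest form) and not a surrogate.

valid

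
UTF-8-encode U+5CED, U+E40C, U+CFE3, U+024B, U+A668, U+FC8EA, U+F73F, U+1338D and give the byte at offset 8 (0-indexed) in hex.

U+5CED → 3-byte form E5 B3 AD at offsets 0–2.
U+E40C → 3-byte form EE 90 8C at offsets 3–5.
U+CFE3 → 3-byte form EC BF A3 at offsets 6–8.
Offset 8 falls in char 3's range; it's byte 3 of EC BF A3 = 0xA3.

0xA3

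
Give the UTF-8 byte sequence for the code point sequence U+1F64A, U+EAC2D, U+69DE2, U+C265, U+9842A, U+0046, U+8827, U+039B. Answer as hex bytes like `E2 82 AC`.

F0 9F 99 8A F3 AA B0 AD F1 A9 B7 A2 EC 89 A5 F2 98 90 AA 46 E8 A0 A7 CE 9B

U+1F64A: 4-byte form → F0 9F 99 8A.
U+EAC2D: 4-byte form → F3 AA B0 AD.
U+69DE2: 4-byte form → F1 A9 B7 A2.
U+C265: 3-byte form → EC 89 A5.
U+9842A: 4-byte form → F2 98 90 AA.
U+0046: 1-byte form → 46.
U+8827: 3-byte form → E8 A0 A7.
U+039B: 2-byte form → CE 9B.
Concatenated (25 bytes): F0 9F 99 8A F3 AA B0 AD F1 A9 B7 A2 EC 89 A5 F2 98 90 AA 46 E8 A0 A7 CE 9B.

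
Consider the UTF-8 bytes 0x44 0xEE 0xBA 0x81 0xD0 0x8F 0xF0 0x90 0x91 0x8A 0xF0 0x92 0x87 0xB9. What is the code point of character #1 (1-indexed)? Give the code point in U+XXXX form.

U+0044

Offset 0: leading byte 0x44 = 01000100 → 1-byte char #1 = 44.
Leading byte 0x44 = 01000100 matches 0xxxxxxx → 1-byte sequence.
Byte 1: 0x44 = 01000100, payload 1000100 (7 bits).
Concatenate: 1000100 = 0x44 (7 bits → U+0044).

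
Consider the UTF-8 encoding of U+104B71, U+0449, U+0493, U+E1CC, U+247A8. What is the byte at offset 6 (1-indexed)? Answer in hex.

0x89

1-indexed offset 6 is 0-indexed offset 5.
U+104B71 → 4-byte form F4 84 AD B1 at offsets 0–3.
U+0449 → 2-byte form D1 89 at offsets 4–5.
Offset 5 falls in char 2's range; it's byte 2 of D1 89 = 0x89.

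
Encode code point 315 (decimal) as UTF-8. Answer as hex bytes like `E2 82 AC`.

U+013B = 0x13B = 315 decimal. In range U+0080–U+07FF → 2-byte form: 110xxxxx 10xxxxxx.
Binary (11 bits): 00100111011.
Split 5+6: 00100 | 111011.
Byte 1: 11000100 = 0xC4.
Byte 2: 10111011 = 0xBB.

C4 BB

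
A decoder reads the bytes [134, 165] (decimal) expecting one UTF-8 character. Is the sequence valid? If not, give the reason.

Byte 0x86 = 10000110 has the form 10xxxxxx — a continuation byte — but there is no preceding leading byte.

invalid (continuation byte with no leading byte)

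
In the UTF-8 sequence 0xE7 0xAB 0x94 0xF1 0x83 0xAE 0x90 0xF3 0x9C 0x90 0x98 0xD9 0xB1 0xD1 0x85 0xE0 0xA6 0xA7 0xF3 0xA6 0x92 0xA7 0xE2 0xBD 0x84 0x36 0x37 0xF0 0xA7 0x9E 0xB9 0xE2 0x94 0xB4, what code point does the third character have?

Offset 0: leading byte 0xE7 = 11100111 → 3-byte char #1 = E7 AB 94.
Offset 3: leading byte 0xF1 = 11110001 → 4-byte char #2 = F1 83 AE 90.
Offset 7: leading byte 0xF3 = 11110011 → 4-byte char #3 = F3 9C 90 98.
Leading byte 0xF3 = 11110011 matches 11110xxx → 4-byte sequence.
Byte 1: 0xF3 = 11110011, payload 011 (3 bits).
Byte 2: 0x9C = 10011100 (10xxxxxx ✓), payload 011100.
Byte 3: 0x90 = 10010000 (10xxxxxx ✓), payload 010000.
Byte 4: 0x98 = 10011000 (10xxxxxx ✓), payload 011000.
Concatenate: 011011100010000011000 = 0xDC418 (21 bits → U+DC418).

U+DC418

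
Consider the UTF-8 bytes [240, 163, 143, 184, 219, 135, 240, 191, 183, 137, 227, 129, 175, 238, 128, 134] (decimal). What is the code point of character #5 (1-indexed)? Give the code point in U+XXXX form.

U+E006

Offset 0: leading byte 0xF0 = 11110000 → 4-byte char #1 = F0 A3 8F B8.
Offset 4: leading byte 0xDB = 11011011 → 2-byte char #2 = DB 87.
Offset 6: leading byte 0xF0 = 11110000 → 4-byte char #3 = F0 BF B7 89.
Offset 10: leading byte 0xE3 = 11100011 → 3-byte char #4 = E3 81 AF.
Offset 13: leading byte 0xEE = 11101110 → 3-byte char #5 = EE 80 86.
Leading byte 0xEE = 11101110 matches 1110xxxx → 3-byte sequence.
Byte 1: 0xEE = 11101110, payload 1110 (4 bits).
Byte 2: 0x80 = 10000000 (10xxxxxx ✓), payload 000000.
Byte 3: 0x86 = 10000110 (10xxxxxx ✓), payload 000110.
Concatenate: 1110000000000110 = 0xE006 (16 bits → U+E006).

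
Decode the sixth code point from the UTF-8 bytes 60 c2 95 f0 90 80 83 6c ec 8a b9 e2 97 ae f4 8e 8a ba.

Offset 0: leading byte 0x60 = 01100000 → 1-byte char #1 = 60.
Offset 1: leading byte 0xC2 = 11000010 → 2-byte char #2 = C2 95.
Offset 3: leading byte 0xF0 = 11110000 → 4-byte char #3 = F0 90 80 83.
Offset 7: leading byte 0x6C = 01101100 → 1-byte char #4 = 6C.
Offset 8: leading byte 0xEC = 11101100 → 3-byte char #5 = EC 8A B9.
Offset 11: leading byte 0xE2 = 11100010 → 3-byte char #6 = E2 97 AE.
Leading byte 0xE2 = 11100010 matches 1110xxxx → 3-byte sequence.
Byte 1: 0xE2 = 11100010, payload 0010 (4 bits).
Byte 2: 0x97 = 10010111 (10xxxxxx ✓), payload 010111.
Byte 3: 0xAE = 10101110 (10xxxxxx ✓), payload 101110.
Concatenate: 0010010111101110 = 0x25EE (16 bits → U+25EE).

U+25EE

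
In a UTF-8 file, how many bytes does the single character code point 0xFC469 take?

U+FC469 = 0xFC469. UTF-8 uses 1 byte below 0x80, 2 below 0x800, 3 below 0x10000, 4 up to 0x10FFFF. 0xFC469 is in U+10000–U+10FFFF → 4 bytes.

4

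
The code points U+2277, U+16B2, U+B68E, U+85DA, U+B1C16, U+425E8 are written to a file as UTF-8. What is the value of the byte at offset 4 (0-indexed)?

0x9A

U+2277 → 3-byte form E2 89 B7 at offsets 0–2.
U+16B2 → 3-byte form E1 9A B2 at offsets 3–5.
Offset 4 falls in char 2's range; it's byte 2 of E1 9A B2 = 0x9A.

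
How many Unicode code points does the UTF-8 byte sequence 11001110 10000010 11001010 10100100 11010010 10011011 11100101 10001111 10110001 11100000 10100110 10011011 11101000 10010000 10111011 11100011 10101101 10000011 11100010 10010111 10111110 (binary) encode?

Byte at offset 0: 0xCE = 11001110 → 2-byte char (#1). Advance 2.
Byte at offset 2: 0xCA = 11001010 → 2-byte char (#2). Advance 2.
Byte at offset 4: 0xD2 = 11010010 → 2-byte char (#3). Advance 2.
Byte at offset 6: 0xE5 = 11100101 → 3-byte char (#4). Advance 3.
Byte at offset 9: 0xE0 = 11100000 → 3-byte char (#5). Advance 3.
Byte at offset 12: 0xE8 = 11101000 → 3-byte char (#6). Advance 3.
Byte at offset 15: 0xE3 = 11100011 → 3-byte char (#7). Advance 3.
Byte at offset 18: 0xE2 = 11100010 → 3-byte char (#8). Advance 3.
Reached end at offset 21 after 8 code points.

8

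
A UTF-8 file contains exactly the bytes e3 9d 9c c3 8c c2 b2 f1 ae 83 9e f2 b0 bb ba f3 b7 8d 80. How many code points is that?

Byte at offset 0: 0xE3 = 11100011 → 3-byte char (#1). Advance 3.
Byte at offset 3: 0xC3 = 11000011 → 2-byte char (#2). Advance 2.
Byte at offset 5: 0xC2 = 11000010 → 2-byte char (#3). Advance 2.
Byte at offset 7: 0xF1 = 11110001 → 4-byte char (#4). Advance 4.
Byte at offset 11: 0xF2 = 11110010 → 4-byte char (#5). Advance 4.
Byte at offset 15: 0xF3 = 11110011 → 4-byte char (#6). Advance 4.
Reached end at offset 19 after 6 code points.

6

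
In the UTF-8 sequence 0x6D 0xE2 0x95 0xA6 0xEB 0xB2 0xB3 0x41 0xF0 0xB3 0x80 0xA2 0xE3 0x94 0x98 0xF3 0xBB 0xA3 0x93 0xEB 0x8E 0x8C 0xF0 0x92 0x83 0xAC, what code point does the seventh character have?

U+FB8D3

Offset 0: leading byte 0x6D = 01101101 → 1-byte char #1 = 6D.
Offset 1: leading byte 0xE2 = 11100010 → 3-byte char #2 = E2 95 A6.
Offset 4: leading byte 0xEB = 11101011 → 3-byte char #3 = EB B2 B3.
Offset 7: leading byte 0x41 = 01000001 → 1-byte char #4 = 41.
Offset 8: leading byte 0xF0 = 11110000 → 4-byte char #5 = F0 B3 80 A2.
Offset 12: leading byte 0xE3 = 11100011 → 3-byte char #6 = E3 94 98.
Offset 15: leading byte 0xF3 = 11110011 → 4-byte char #7 = F3 BB A3 93.
Leading byte 0xF3 = 11110011 matches 11110xxx → 4-byte sequence.
Byte 1: 0xF3 = 11110011, payload 011 (3 bits).
Byte 2: 0xBB = 10111011 (10xxxxxx ✓), payload 111011.
Byte 3: 0xA3 = 10100011 (10xxxxxx ✓), payload 100011.
Byte 4: 0x93 = 10010011 (10xxxxxx ✓), payload 010011.
Concatenate: 011111011100011010011 = 0xFB8D3 (21 bits → U+FB8D3).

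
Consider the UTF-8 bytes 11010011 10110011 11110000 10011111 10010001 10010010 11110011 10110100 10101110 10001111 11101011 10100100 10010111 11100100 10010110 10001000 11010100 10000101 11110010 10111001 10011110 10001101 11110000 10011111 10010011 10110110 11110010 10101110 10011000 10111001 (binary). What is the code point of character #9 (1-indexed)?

Offset 0: leading byte 0xD3 = 11010011 → 2-byte char #1 = D3 B3.
Offset 2: leading byte 0xF0 = 11110000 → 4-byte char #2 = F0 9F 91 92.
Offset 6: leading byte 0xF3 = 11110011 → 4-byte char #3 = F3 B4 AE 8F.
Offset 10: leading byte 0xEB = 11101011 → 3-byte char #4 = EB A4 97.
Offset 13: leading byte 0xE4 = 11100100 → 3-byte char #5 = E4 96 88.
Offset 16: leading byte 0xD4 = 11010100 → 2-byte char #6 = D4 85.
Offset 18: leading byte 0xF2 = 11110010 → 4-byte char #7 = F2 B9 9E 8D.
Offset 22: leading byte 0xF0 = 11110000 → 4-byte char #8 = F0 9F 93 B6.
Offset 26: leading byte 0xF2 = 11110010 → 4-byte char #9 = F2 AE 98 B9.
Leading byte 0xF2 = 11110010 matches 11110xxx → 4-byte sequence.
Byte 1: 0xF2 = 11110010, payload 010 (3 bits).
Byte 2: 0xAE = 10101110 (10xxxxxx ✓), payload 101110.
Byte 3: 0x98 = 10011000 (10xxxxxx ✓), payload 011000.
Byte 4: 0xB9 = 10111001 (10xxxxxx ✓), payload 111001.
Concatenate: 010101110011000111001 = 0xAE639 (21 bits → U+AE639).

U+AE639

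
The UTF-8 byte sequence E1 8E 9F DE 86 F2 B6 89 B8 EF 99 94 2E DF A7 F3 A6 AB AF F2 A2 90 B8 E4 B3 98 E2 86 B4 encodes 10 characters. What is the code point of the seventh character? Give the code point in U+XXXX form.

Offset 0: leading byte 0xE1 = 11100001 → 3-byte char #1 = E1 8E 9F.
Offset 3: leading byte 0xDE = 11011110 → 2-byte char #2 = DE 86.
Offset 5: leading byte 0xF2 = 11110010 → 4-byte char #3 = F2 B6 89 B8.
Offset 9: leading byte 0xEF = 11101111 → 3-byte char #4 = EF 99 94.
Offset 12: leading byte 0x2E = 00101110 → 1-byte char #5 = 2E.
Offset 13: leading byte 0xDF = 11011111 → 2-byte char #6 = DF A7.
Offset 15: leading byte 0xF3 = 11110011 → 4-byte char #7 = F3 A6 AB AF.
Leading byte 0xF3 = 11110011 matches 11110xxx → 4-byte sequence.
Byte 1: 0xF3 = 11110011, payload 011 (3 bits).
Byte 2: 0xA6 = 10100110 (10xxxxxx ✓), payload 100110.
Byte 3: 0xAB = 10101011 (10xxxxxx ✓), payload 101011.
Byte 4: 0xAF = 10101111 (10xxxxxx ✓), payload 101111.
Concatenate: 011100110101011101111 = 0xE6AEF (21 bits → U+E6AEF).

U+E6AEF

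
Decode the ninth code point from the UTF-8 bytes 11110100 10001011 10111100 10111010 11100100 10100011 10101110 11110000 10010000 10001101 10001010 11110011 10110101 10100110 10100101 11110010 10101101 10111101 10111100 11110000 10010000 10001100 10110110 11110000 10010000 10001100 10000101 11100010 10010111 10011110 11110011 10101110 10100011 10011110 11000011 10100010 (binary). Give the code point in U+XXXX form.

U+EE8DE

Offset 0: leading byte 0xF4 = 11110100 → 4-byte char #1 = F4 8B BC BA.
Offset 4: leading byte 0xE4 = 11100100 → 3-byte char #2 = E4 A3 AE.
Offset 7: leading byte 0xF0 = 11110000 → 4-byte char #3 = F0 90 8D 8A.
Offset 11: leading byte 0xF3 = 11110011 → 4-byte char #4 = F3 B5 A6 A5.
Offset 15: leading byte 0xF2 = 11110010 → 4-byte char #5 = F2 AD BD BC.
Offset 19: leading byte 0xF0 = 11110000 → 4-byte char #6 = F0 90 8C B6.
Offset 23: leading byte 0xF0 = 11110000 → 4-byte char #7 = F0 90 8C 85.
Offset 27: leading byte 0xE2 = 11100010 → 3-byte char #8 = E2 97 9E.
Offset 30: leading byte 0xF3 = 11110011 → 4-byte char #9 = F3 AE A3 9E.
Leading byte 0xF3 = 11110011 matches 11110xxx → 4-byte sequence.
Byte 1: 0xF3 = 11110011, payload 011 (3 bits).
Byte 2: 0xAE = 10101110 (10xxxxxx ✓), payload 101110.
Byte 3: 0xA3 = 10100011 (10xxxxxx ✓), payload 100011.
Byte 4: 0x9E = 10011110 (10xxxxxx ✓), payload 011110.
Concatenate: 011101110100011011110 = 0xEE8DE (21 bits → U+EE8DE).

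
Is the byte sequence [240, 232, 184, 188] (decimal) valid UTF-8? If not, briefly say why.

Leading byte 0xF0 = 11110000 → 4-byte form.
Byte 2 is 0xE8 = 11101000, which is not 10xxxxxx — expected a continuation byte.

invalid (non-continuation byte where continuation expected)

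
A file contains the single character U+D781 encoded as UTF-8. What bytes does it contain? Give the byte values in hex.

ED 9E 81

U+D781 = 0xD781 = 55169 decimal. In range U+0800–U+FFFF → 3-byte form: 1110xxxx 10xxxxxx 10xxxxxx.
Binary (16 bits): 1101011110000001.
Split 4+6+6: 1101 | 011110 | 000001.
Byte 1: 11101101 = 0xED.
Byte 2: 10011110 = 0x9E.
Byte 3: 10000001 = 0x81.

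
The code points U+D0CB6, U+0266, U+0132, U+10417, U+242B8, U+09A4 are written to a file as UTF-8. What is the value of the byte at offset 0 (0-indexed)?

0xF3

U+D0CB6 → 4-byte form F3 90 B2 B6 at offsets 0–3.
Offset 0 falls in char 1's range; it's byte 1 of F3 90 B2 B6 = 0xF3.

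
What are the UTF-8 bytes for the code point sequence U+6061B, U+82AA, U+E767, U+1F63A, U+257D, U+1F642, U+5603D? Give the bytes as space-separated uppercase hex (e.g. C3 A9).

U+6061B: 4-byte form → F1 A0 98 9B.
U+82AA: 3-byte form → E8 8A AA.
U+E767: 3-byte form → EE 9D A7.
U+1F63A: 4-byte form → F0 9F 98 BA.
U+257D: 3-byte form → E2 95 BD.
U+1F642: 4-byte form → F0 9F 99 82.
U+5603D: 4-byte form → F1 96 80 BD.
Concatenated (25 bytes): F1 A0 98 9B E8 8A AA EE 9D A7 F0 9F 98 BA E2 95 BD F0 9F 99 82 F1 96 80 BD.

F1 A0 98 9B E8 8A AA EE 9D A7 F0 9F 98 BA E2 95 BD F0 9F 99 82 F1 96 80 BD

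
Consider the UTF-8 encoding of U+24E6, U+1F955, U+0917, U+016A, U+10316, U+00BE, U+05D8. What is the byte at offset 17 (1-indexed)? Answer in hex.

0xC2

1-indexed offset 17 is 0-indexed offset 16.
U+24E6 → 3-byte form E2 93 A6 at offsets 0–2.
U+1F955 → 4-byte form F0 9F A5 95 at offsets 3–6.
U+0917 → 3-byte form E0 A4 97 at offsets 7–9.
U+016A → 2-byte form C5 AA at offsets 10–11.
U+10316 → 4-byte form F0 90 8C 96 at offsets 12–15.
U+00BE → 2-byte form C2 BE at offsets 16–17.
Offset 16 falls in char 6's range; it's byte 1 of C2 BE = 0xC2.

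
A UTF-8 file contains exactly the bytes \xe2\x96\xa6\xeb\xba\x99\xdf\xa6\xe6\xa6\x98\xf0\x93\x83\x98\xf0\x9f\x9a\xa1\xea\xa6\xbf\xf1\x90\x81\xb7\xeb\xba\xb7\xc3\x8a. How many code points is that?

Byte at offset 0: 0xE2 = 11100010 → 3-byte char (#1). Advance 3.
Byte at offset 3: 0xEB = 11101011 → 3-byte char (#2). Advance 3.
Byte at offset 6: 0xDF = 11011111 → 2-byte char (#3). Advance 2.
Byte at offset 8: 0xE6 = 11100110 → 3-byte char (#4). Advance 3.
Byte at offset 11: 0xF0 = 11110000 → 4-byte char (#5). Advance 4.
Byte at offset 15: 0xF0 = 11110000 → 4-byte char (#6). Advance 4.
Byte at offset 19: 0xEA = 11101010 → 3-byte char (#7). Advance 3.
Byte at offset 22: 0xF1 = 11110001 → 4-byte char (#8). Advance 4.
Byte at offset 26: 0xEB = 11101011 → 3-byte char (#9). Advance 3.
Byte at offset 29: 0xC3 = 11000011 → 2-byte char (#10). Advance 2.
Reached end at offset 31 after 10 code points.

10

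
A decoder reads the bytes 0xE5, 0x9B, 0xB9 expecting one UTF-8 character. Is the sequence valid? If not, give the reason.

valid

Leading byte 0xE5 = 11100101 → 3-byte form.
Continuation bytes 0x9B=10011011, 0xB9=10111001 all match 10xxxxxx.
Decoded value 0x56F9 is ≥ 0x800 (shortest form) and not a surrogate.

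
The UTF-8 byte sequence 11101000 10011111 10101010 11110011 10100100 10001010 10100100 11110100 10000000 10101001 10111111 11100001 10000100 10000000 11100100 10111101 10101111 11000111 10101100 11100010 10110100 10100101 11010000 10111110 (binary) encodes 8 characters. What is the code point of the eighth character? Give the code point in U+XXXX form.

U+043E

Offset 0: leading byte 0xE8 = 11101000 → 3-byte char #1 = E8 9F AA.
Offset 3: leading byte 0xF3 = 11110011 → 4-byte char #2 = F3 A4 8A A4.
Offset 7: leading byte 0xF4 = 11110100 → 4-byte char #3 = F4 80 A9 BF.
Offset 11: leading byte 0xE1 = 11100001 → 3-byte char #4 = E1 84 80.
Offset 14: leading byte 0xE4 = 11100100 → 3-byte char #5 = E4 BD AF.
Offset 17: leading byte 0xC7 = 11000111 → 2-byte char #6 = C7 AC.
Offset 19: leading byte 0xE2 = 11100010 → 3-byte char #7 = E2 B4 A5.
Offset 22: leading byte 0xD0 = 11010000 → 2-byte char #8 = D0 BE.
Leading byte 0xD0 = 11010000 matches 110xxxxx → 2-byte sequence.
Byte 1: 0xD0 = 11010000, payload 10000 (5 bits).
Byte 2: 0xBE = 10111110 (10xxxxxx ✓), payload 111110.
Concatenate: 10000111110 = 0x43E (11 bits → U+043E).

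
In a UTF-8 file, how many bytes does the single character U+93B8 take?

3

U+93B8 = 0x93B8. UTF-8 uses 1 byte below 0x80, 2 below 0x800, 3 below 0x10000, 4 up to 0x10FFFF. 0x93B8 is in U+0800–U+FFFF → 3 bytes.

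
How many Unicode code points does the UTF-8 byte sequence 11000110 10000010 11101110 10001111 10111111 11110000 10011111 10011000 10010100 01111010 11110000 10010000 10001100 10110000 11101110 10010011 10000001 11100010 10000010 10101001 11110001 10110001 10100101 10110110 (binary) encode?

8

Byte at offset 0: 0xC6 = 11000110 → 2-byte char (#1). Advance 2.
Byte at offset 2: 0xEE = 11101110 → 3-byte char (#2). Advance 3.
Byte at offset 5: 0xF0 = 11110000 → 4-byte char (#3). Advance 4.
Byte at offset 9: 0x7A = 01111010 → 1-byte char (#4). Advance 1.
Byte at offset 10: 0xF0 = 11110000 → 4-byte char (#5). Advance 4.
Byte at offset 14: 0xEE = 11101110 → 3-byte char (#6). Advance 3.
Byte at offset 17: 0xE2 = 11100010 → 3-byte char (#7). Advance 3.
Byte at offset 20: 0xF1 = 11110001 → 4-byte char (#8). Advance 4.
Reached end at offset 24 after 8 code points.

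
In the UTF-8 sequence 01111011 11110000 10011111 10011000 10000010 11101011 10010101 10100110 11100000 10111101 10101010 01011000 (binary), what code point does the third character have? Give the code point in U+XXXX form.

U+B566

Offset 0: leading byte 0x7B = 01111011 → 1-byte char #1 = 7B.
Offset 1: leading byte 0xF0 = 11110000 → 4-byte char #2 = F0 9F 98 82.
Offset 5: leading byte 0xEB = 11101011 → 3-byte char #3 = EB 95 A6.
Leading byte 0xEB = 11101011 matches 1110xxxx → 3-byte sequence.
Byte 1: 0xEB = 11101011, payload 1011 (4 bits).
Byte 2: 0x95 = 10010101 (10xxxxxx ✓), payload 010101.
Byte 3: 0xA6 = 10100110 (10xxxxxx ✓), payload 100110.
Concatenate: 1011010101100110 = 0xB566 (16 bits → U+B566).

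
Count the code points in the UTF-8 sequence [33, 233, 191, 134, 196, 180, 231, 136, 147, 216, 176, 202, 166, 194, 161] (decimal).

7

Byte at offset 0: 0x21 = 00100001 → 1-byte char (#1). Advance 1.
Byte at offset 1: 0xE9 = 11101001 → 3-byte char (#2). Advance 3.
Byte at offset 4: 0xC4 = 11000100 → 2-byte char (#3). Advance 2.
Byte at offset 6: 0xE7 = 11100111 → 3-byte char (#4). Advance 3.
Byte at offset 9: 0xD8 = 11011000 → 2-byte char (#5). Advance 2.
Byte at offset 11: 0xCA = 11001010 → 2-byte char (#6). Advance 2.
Byte at offset 13: 0xC2 = 11000010 → 2-byte char (#7). Advance 2.
Reached end at offset 15 after 7 code points.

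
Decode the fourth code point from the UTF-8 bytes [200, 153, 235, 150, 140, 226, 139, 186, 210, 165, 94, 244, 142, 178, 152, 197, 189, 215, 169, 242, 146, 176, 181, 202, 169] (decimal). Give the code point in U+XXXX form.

U+04A5

Offset 0: leading byte 0xC8 = 11001000 → 2-byte char #1 = C8 99.
Offset 2: leading byte 0xEB = 11101011 → 3-byte char #2 = EB 96 8C.
Offset 5: leading byte 0xE2 = 11100010 → 3-byte char #3 = E2 8B BA.
Offset 8: leading byte 0xD2 = 11010010 → 2-byte char #4 = D2 A5.
Leading byte 0xD2 = 11010010 matches 110xxxxx → 2-byte sequence.
Byte 1: 0xD2 = 11010010, payload 10010 (5 bits).
Byte 2: 0xA5 = 10100101 (10xxxxxx ✓), payload 100101.
Concatenate: 10010100101 = 0x4A5 (11 bits → U+04A5).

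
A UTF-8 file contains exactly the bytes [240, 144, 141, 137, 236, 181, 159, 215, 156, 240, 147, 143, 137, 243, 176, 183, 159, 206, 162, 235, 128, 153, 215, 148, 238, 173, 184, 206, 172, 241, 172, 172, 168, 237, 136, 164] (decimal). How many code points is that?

12

Byte at offset 0: 0xF0 = 11110000 → 4-byte char (#1). Advance 4.
Byte at offset 4: 0xEC = 11101100 → 3-byte char (#2). Advance 3.
Byte at offset 7: 0xD7 = 11010111 → 2-byte char (#3). Advance 2.
Byte at offset 9: 0xF0 = 11110000 → 4-byte char (#4). Advance 4.
Byte at offset 13: 0xF3 = 11110011 → 4-byte char (#5). Advance 4.
Byte at offset 17: 0xCE = 11001110 → 2-byte char (#6). Advance 2.
Byte at offset 19: 0xEB = 11101011 → 3-byte char (#7). Advance 3.
Byte at offset 22: 0xD7 = 11010111 → 2-byte char (#8). Advance 2.
Byte at offset 24: 0xEE = 11101110 → 3-byte char (#9). Advance 3.
Byte at offset 27: 0xCE = 11001110 → 2-byte char (#10). Advance 2.
Byte at offset 29: 0xF1 = 11110001 → 4-byte char (#11). Advance 4.
Byte at offset 33: 0xED = 11101101 → 3-byte char (#12). Advance 3.
Reached end at offset 36 after 12 code points.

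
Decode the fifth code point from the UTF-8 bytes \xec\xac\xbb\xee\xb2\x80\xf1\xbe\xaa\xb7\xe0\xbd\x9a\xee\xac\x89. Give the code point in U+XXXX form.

Offset 0: leading byte 0xEC = 11101100 → 3-byte char #1 = EC AC BB.
Offset 3: leading byte 0xEE = 11101110 → 3-byte char #2 = EE B2 80.
Offset 6: leading byte 0xF1 = 11110001 → 4-byte char #3 = F1 BE AA B7.
Offset 10: leading byte 0xE0 = 11100000 → 3-byte char #4 = E0 BD 9A.
Offset 13: leading byte 0xEE = 11101110 → 3-byte char #5 = EE AC 89.
Leading byte 0xEE = 11101110 matches 1110xxxx → 3-byte sequence.
Byte 1: 0xEE = 11101110, payload 1110 (4 bits).
Byte 2: 0xAC = 10101100 (10xxxxxx ✓), payload 101100.
Byte 3: 0x89 = 10001001 (10xxxxxx ✓), payload 001001.
Concatenate: 1110101100001001 = 0xEB09 (16 bits → U+EB09).

U+EB09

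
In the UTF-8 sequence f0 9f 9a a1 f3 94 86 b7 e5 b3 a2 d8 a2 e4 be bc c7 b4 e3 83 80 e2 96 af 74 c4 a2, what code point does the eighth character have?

U+25AF

Offset 0: leading byte 0xF0 = 11110000 → 4-byte char #1 = F0 9F 9A A1.
Offset 4: leading byte 0xF3 = 11110011 → 4-byte char #2 = F3 94 86 B7.
Offset 8: leading byte 0xE5 = 11100101 → 3-byte char #3 = E5 B3 A2.
Offset 11: leading byte 0xD8 = 11011000 → 2-byte char #4 = D8 A2.
Offset 13: leading byte 0xE4 = 11100100 → 3-byte char #5 = E4 BE BC.
Offset 16: leading byte 0xC7 = 11000111 → 2-byte char #6 = C7 B4.
Offset 18: leading byte 0xE3 = 11100011 → 3-byte char #7 = E3 83 80.
Offset 21: leading byte 0xE2 = 11100010 → 3-byte char #8 = E2 96 AF.
Leading byte 0xE2 = 11100010 matches 1110xxxx → 3-byte sequence.
Byte 1: 0xE2 = 11100010, payload 0010 (4 bits).
Byte 2: 0x96 = 10010110 (10xxxxxx ✓), payload 010110.
Byte 3: 0xAF = 10101111 (10xxxxxx ✓), payload 101111.
Concatenate: 0010010110101111 = 0x25AF (16 bits → U+25AF).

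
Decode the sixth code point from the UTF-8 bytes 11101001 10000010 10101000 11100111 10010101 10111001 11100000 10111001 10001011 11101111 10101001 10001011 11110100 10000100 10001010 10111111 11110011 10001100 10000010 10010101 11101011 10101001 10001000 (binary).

U+CC095

Offset 0: leading byte 0xE9 = 11101001 → 3-byte char #1 = E9 82 A8.
Offset 3: leading byte 0xE7 = 11100111 → 3-byte char #2 = E7 95 B9.
Offset 6: leading byte 0xE0 = 11100000 → 3-byte char #3 = E0 B9 8B.
Offset 9: leading byte 0xEF = 11101111 → 3-byte char #4 = EF A9 8B.
Offset 12: leading byte 0xF4 = 11110100 → 4-byte char #5 = F4 84 8A BF.
Offset 16: leading byte 0xF3 = 11110011 → 4-byte char #6 = F3 8C 82 95.
Leading byte 0xF3 = 11110011 matches 11110xxx → 4-byte sequence.
Byte 1: 0xF3 = 11110011, payload 011 (3 bits).
Byte 2: 0x8C = 10001100 (10xxxxxx ✓), payload 001100.
Byte 3: 0x82 = 10000010 (10xxxxxx ✓), payload 000010.
Byte 4: 0x95 = 10010101 (10xxxxxx ✓), payload 010101.
Concatenate: 011001100000010010101 = 0xCC095 (21 bits → U+CC095).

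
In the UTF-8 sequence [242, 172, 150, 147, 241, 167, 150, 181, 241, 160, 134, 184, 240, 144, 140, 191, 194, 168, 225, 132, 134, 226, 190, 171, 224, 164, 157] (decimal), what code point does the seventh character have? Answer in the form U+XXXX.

U+2FAB

Offset 0: leading byte 0xF2 = 11110010 → 4-byte char #1 = F2 AC 96 93.
Offset 4: leading byte 0xF1 = 11110001 → 4-byte char #2 = F1 A7 96 B5.
Offset 8: leading byte 0xF1 = 11110001 → 4-byte char #3 = F1 A0 86 B8.
Offset 12: leading byte 0xF0 = 11110000 → 4-byte char #4 = F0 90 8C BF.
Offset 16: leading byte 0xC2 = 11000010 → 2-byte char #5 = C2 A8.
Offset 18: leading byte 0xE1 = 11100001 → 3-byte char #6 = E1 84 86.
Offset 21: leading byte 0xE2 = 11100010 → 3-byte char #7 = E2 BE AB.
Leading byte 0xE2 = 11100010 matches 1110xxxx → 3-byte sequence.
Byte 1: 0xE2 = 11100010, payload 0010 (4 bits).
Byte 2: 0xBE = 10111110 (10xxxxxx ✓), payload 111110.
Byte 3: 0xAB = 10101011 (10xxxxxx ✓), payload 101011.
Concatenate: 0010111110101011 = 0x2FAB (16 bits → U+2FAB).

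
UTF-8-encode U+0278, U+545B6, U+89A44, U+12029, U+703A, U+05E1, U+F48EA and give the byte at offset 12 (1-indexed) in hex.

0x92

1-indexed offset 12 is 0-indexed offset 11.
U+0278 → 2-byte form C9 B8 at offsets 0–1.
U+545B6 → 4-byte form F1 94 96 B6 at offsets 2–5.
U+89A44 → 4-byte form F2 89 A9 84 at offsets 6–9.
U+12029 → 4-byte form F0 92 80 A9 at offsets 10–13.
Offset 11 falls in char 4's range; it's byte 2 of F0 92 80 A9 = 0x92.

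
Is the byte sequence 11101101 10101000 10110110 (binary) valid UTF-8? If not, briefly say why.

invalid (encodes a surrogate (U+D800–U+DFFF))

Structurally a 3-byte sequence; payload = 0xDA36.
But 0xDA36 is in U+D800–U+DFFF, the surrogate range. Surrogates are not Unicode scalar values and are forbidden in UTF-8.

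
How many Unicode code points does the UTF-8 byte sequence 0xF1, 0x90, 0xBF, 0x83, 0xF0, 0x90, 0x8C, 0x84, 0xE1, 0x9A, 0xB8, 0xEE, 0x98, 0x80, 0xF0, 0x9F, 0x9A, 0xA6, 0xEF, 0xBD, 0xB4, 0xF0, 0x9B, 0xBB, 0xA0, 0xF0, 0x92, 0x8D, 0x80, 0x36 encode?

9

Byte at offset 0: 0xF1 = 11110001 → 4-byte char (#1). Advance 4.
Byte at offset 4: 0xF0 = 11110000 → 4-byte char (#2). Advance 4.
Byte at offset 8: 0xE1 = 11100001 → 3-byte char (#3). Advance 3.
Byte at offset 11: 0xEE = 11101110 → 3-byte char (#4). Advance 3.
Byte at offset 14: 0xF0 = 11110000 → 4-byte char (#5). Advance 4.
Byte at offset 18: 0xEF = 11101111 → 3-byte char (#6). Advance 3.
Byte at offset 21: 0xF0 = 11110000 → 4-byte char (#7). Advance 4.
Byte at offset 25: 0xF0 = 11110000 → 4-byte char (#8). Advance 4.
Byte at offset 29: 0x36 = 00110110 → 1-byte char (#9). Advance 1.
Reached end at offset 30 after 9 code points.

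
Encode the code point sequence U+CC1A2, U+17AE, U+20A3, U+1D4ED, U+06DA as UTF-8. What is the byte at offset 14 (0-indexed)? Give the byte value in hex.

0xDB

U+CC1A2 → 4-byte form F3 8C 86 A2 at offsets 0–3.
U+17AE → 3-byte form E1 9E AE at offsets 4–6.
U+20A3 → 3-byte form E2 82 A3 at offsets 7–9.
U+1D4ED → 4-byte form F0 9D 93 AD at offsets 10–13.
U+06DA → 2-byte form DB 9A at offsets 14–15.
Offset 14 falls in char 5's range; it's byte 1 of DB 9A = 0xDB.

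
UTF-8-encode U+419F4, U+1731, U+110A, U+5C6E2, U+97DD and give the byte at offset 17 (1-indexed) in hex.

0x9D

1-indexed offset 17 is 0-indexed offset 16.
U+419F4 → 4-byte form F1 81 A7 B4 at offsets 0–3.
U+1731 → 3-byte form E1 9C B1 at offsets 4–6.
U+110A → 3-byte form E1 84 8A at offsets 7–9.
U+5C6E2 → 4-byte form F1 9C 9B A2 at offsets 10–13.
U+97DD → 3-byte form E9 9F 9D at offsets 14–16.
Offset 16 falls in char 5's range; it's byte 3 of E9 9F 9D = 0x9D.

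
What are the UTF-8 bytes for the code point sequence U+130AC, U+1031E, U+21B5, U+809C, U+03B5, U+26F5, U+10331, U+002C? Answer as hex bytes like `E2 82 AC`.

U+130AC: 4-byte form → F0 93 82 AC.
U+1031E: 4-byte form → F0 90 8C 9E.
U+21B5: 3-byte form → E2 86 B5.
U+809C: 3-byte form → E8 82 9C.
U+03B5: 2-byte form → CE B5.
U+26F5: 3-byte form → E2 9B B5.
U+10331: 4-byte form → F0 90 8C B1.
U+002C: 1-byte form → 2C.
Concatenated (24 bytes): F0 93 82 AC F0 90 8C 9E E2 86 B5 E8 82 9C CE B5 E2 9B B5 F0 90 8C B1 2C.

F0 93 82 AC F0 90 8C 9E E2 86 B5 E8 82 9C CE B5 E2 9B B5 F0 90 8C B1 2C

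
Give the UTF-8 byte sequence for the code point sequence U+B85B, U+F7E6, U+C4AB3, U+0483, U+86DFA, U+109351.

U+B85B: 3-byte form → EB A1 9B.
U+F7E6: 3-byte form → EF 9F A6.
U+C4AB3: 4-byte form → F3 84 AA B3.
U+0483: 2-byte form → D2 83.
U+86DFA: 4-byte form → F2 86 B7 BA.
U+109351: 4-byte form → F4 89 8D 91.
Concatenated (20 bytes): EB A1 9B EF 9F A6 F3 84 AA B3 D2 83 F2 86 B7 BA F4 89 8D 91.

EB A1 9B EF 9F A6 F3 84 AA B3 D2 83 F2 86 B7 BA F4 89 8D 91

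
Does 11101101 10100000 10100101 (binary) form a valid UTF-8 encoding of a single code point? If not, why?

Structurally a 3-byte sequence; payload = 0xD825.
But 0xD825 is in U+D800–U+DFFF, the surrogate range. Surrogates are not Unicode scalar values and are forbidden in UTF-8.

invalid (encodes a surrogate (U+D800–U+DFFF))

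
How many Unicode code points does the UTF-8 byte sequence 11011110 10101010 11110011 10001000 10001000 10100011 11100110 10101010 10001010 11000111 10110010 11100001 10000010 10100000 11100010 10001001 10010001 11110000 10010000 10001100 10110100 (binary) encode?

7

Byte at offset 0: 0xDE = 11011110 → 2-byte char (#1). Advance 2.
Byte at offset 2: 0xF3 = 11110011 → 4-byte char (#2). Advance 4.
Byte at offset 6: 0xE6 = 11100110 → 3-byte char (#3). Advance 3.
Byte at offset 9: 0xC7 = 11000111 → 2-byte char (#4). Advance 2.
Byte at offset 11: 0xE1 = 11100001 → 3-byte char (#5). Advance 3.
Byte at offset 14: 0xE2 = 11100010 → 3-byte char (#6). Advance 3.
Byte at offset 17: 0xF0 = 11110000 → 4-byte char (#7). Advance 4.
Reached end at offset 21 after 7 code points.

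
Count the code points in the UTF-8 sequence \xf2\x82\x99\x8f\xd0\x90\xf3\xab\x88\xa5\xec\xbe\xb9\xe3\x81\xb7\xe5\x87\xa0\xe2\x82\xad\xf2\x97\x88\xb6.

8

Byte at offset 0: 0xF2 = 11110010 → 4-byte char (#1). Advance 4.
Byte at offset 4: 0xD0 = 11010000 → 2-byte char (#2). Advance 2.
Byte at offset 6: 0xF3 = 11110011 → 4-byte char (#3). Advance 4.
Byte at offset 10: 0xEC = 11101100 → 3-byte char (#4). Advance 3.
Byte at offset 13: 0xE3 = 11100011 → 3-byte char (#5). Advance 3.
Byte at offset 16: 0xE5 = 11100101 → 3-byte char (#6). Advance 3.
Byte at offset 19: 0xE2 = 11100010 → 3-byte char (#7). Advance 3.
Byte at offset 22: 0xF2 = 11110010 → 4-byte char (#8). Advance 4.
Reached end at offset 26 after 8 code points.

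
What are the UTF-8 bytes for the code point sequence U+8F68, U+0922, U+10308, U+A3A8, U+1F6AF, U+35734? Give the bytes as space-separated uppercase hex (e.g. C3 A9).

U+8F68: 3-byte form → E8 BD A8.
U+0922: 3-byte form → E0 A4 A2.
U+10308: 4-byte form → F0 90 8C 88.
U+A3A8: 3-byte form → EA 8E A8.
U+1F6AF: 4-byte form → F0 9F 9A AF.
U+35734: 4-byte form → F0 B5 9C B4.
Concatenated (21 bytes): E8 BD A8 E0 A4 A2 F0 90 8C 88 EA 8E A8 F0 9F 9A AF F0 B5 9C B4.

E8 BD A8 E0 A4 A2 F0 90 8C 88 EA 8E A8 F0 9F 9A AF F0 B5 9C B4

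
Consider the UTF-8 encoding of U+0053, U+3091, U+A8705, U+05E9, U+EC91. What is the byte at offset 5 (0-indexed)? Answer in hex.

0xA8

U+0053 → 1-byte form 53 at offsets 0–0.
U+3091 → 3-byte form E3 82 91 at offsets 1–3.
U+A8705 → 4-byte form F2 A8 9C 85 at offsets 4–7.
Offset 5 falls in char 3's range; it's byte 2 of F2 A8 9C 85 = 0xA8.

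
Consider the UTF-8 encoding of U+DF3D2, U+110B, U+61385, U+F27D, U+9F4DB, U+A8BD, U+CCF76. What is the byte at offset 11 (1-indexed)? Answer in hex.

1-indexed offset 11 is 0-indexed offset 10.
U+DF3D2 → 4-byte form F3 9F 8F 92 at offsets 0–3.
U+110B → 3-byte form E1 84 8B at offsets 4–6.
U+61385 → 4-byte form F1 A1 8E 85 at offsets 7–10.
Offset 10 falls in char 3's range; it's byte 4 of F1 A1 8E 85 = 0x85.

0x85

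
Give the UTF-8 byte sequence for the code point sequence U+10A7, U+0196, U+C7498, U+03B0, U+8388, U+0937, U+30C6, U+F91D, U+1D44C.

E1 82 A7 C6 96 F3 87 92 98 CE B0 E8 8E 88 E0 A4 B7 E3 83 86 EF A4 9D F0 9D 91 8C

U+10A7: 3-byte form → E1 82 A7.
U+0196: 2-byte form → C6 96.
U+C7498: 4-byte form → F3 87 92 98.
U+03B0: 2-byte form → CE B0.
U+8388: 3-byte form → E8 8E 88.
U+0937: 3-byte form → E0 A4 B7.
U+30C6: 3-byte form → E3 83 86.
U+F91D: 3-byte form → EF A4 9D.
U+1D44C: 4-byte form → F0 9D 91 8C.
Concatenated (27 bytes): E1 82 A7 C6 96 F3 87 92 98 CE B0 E8 8E 88 E0 A4 B7 E3 83 86 EF A4 9D F0 9D 91 8C.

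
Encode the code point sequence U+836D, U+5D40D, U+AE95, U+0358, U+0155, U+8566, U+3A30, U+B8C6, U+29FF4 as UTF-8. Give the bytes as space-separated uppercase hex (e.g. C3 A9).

U+836D: 3-byte form → E8 8D AD.
U+5D40D: 4-byte form → F1 9D 90 8D.
U+AE95: 3-byte form → EA BA 95.
U+0358: 2-byte form → CD 98.
U+0155: 2-byte form → C5 95.
U+8566: 3-byte form → E8 95 A6.
U+3A30: 3-byte form → E3 A8 B0.
U+B8C6: 3-byte form → EB A3 86.
U+29FF4: 4-byte form → F0 A9 BF B4.
Concatenated (27 bytes): E8 8D AD F1 9D 90 8D EA BA 95 CD 98 C5 95 E8 95 A6 E3 A8 B0 EB A3 86 F0 A9 BF B4.

E8 8D AD F1 9D 90 8D EA BA 95 CD 98 C5 95 E8 95 A6 E3 A8 B0 EB A3 86 F0 A9 BF B4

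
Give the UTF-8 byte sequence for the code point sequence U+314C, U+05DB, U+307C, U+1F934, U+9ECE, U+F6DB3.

U+314C: 3-byte form → E3 85 8C.
U+05DB: 2-byte form → D7 9B.
U+307C: 3-byte form → E3 81 BC.
U+1F934: 4-byte form → F0 9F A4 B4.
U+9ECE: 3-byte form → E9 BB 8E.
U+F6DB3: 4-byte form → F3 B6 B6 B3.
Concatenated (19 bytes): E3 85 8C D7 9B E3 81 BC F0 9F A4 B4 E9 BB 8E F3 B6 B6 B3.

E3 85 8C D7 9B E3 81 BC F0 9F A4 B4 E9 BB 8E F3 B6 B6 B3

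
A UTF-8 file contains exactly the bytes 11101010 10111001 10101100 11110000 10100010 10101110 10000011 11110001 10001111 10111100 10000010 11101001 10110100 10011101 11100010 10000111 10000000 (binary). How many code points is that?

5

Byte at offset 0: 0xEA = 11101010 → 3-byte char (#1). Advance 3.
Byte at offset 3: 0xF0 = 11110000 → 4-byte char (#2). Advance 4.
Byte at offset 7: 0xF1 = 11110001 → 4-byte char (#3). Advance 4.
Byte at offset 11: 0xE9 = 11101001 → 3-byte char (#4). Advance 3.
Byte at offset 14: 0xE2 = 11100010 → 3-byte char (#5). Advance 3.
Reached end at offset 17 after 5 code points.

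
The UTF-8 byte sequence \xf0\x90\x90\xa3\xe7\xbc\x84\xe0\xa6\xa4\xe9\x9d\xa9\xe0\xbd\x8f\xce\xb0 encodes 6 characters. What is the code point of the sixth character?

U+03B0

Offset 0: leading byte 0xF0 = 11110000 → 4-byte char #1 = F0 90 90 A3.
Offset 4: leading byte 0xE7 = 11100111 → 3-byte char #2 = E7 BC 84.
Offset 7: leading byte 0xE0 = 11100000 → 3-byte char #3 = E0 A6 A4.
Offset 10: leading byte 0xE9 = 11101001 → 3-byte char #4 = E9 9D A9.
Offset 13: leading byte 0xE0 = 11100000 → 3-byte char #5 = E0 BD 8F.
Offset 16: leading byte 0xCE = 11001110 → 2-byte char #6 = CE B0.
Leading byte 0xCE = 11001110 matches 110xxxxx → 2-byte sequence.
Byte 1: 0xCE = 11001110, payload 01110 (5 bits).
Byte 2: 0xB0 = 10110000 (10xxxxxx ✓), payload 110000.
Concatenate: 01110110000 = 0x3B0 (11 bits → U+03B0).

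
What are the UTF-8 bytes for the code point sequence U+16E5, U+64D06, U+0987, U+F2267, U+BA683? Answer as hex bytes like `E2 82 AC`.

E1 9B A5 F1 A4 B4 86 E0 A6 87 F3 B2 89 A7 F2 BA 9A 83

U+16E5: 3-byte form → E1 9B A5.
U+64D06: 4-byte form → F1 A4 B4 86.
U+0987: 3-byte form → E0 A6 87.
U+F2267: 4-byte form → F3 B2 89 A7.
U+BA683: 4-byte form → F2 BA 9A 83.
Concatenated (18 bytes): E1 9B A5 F1 A4 B4 86 E0 A6 87 F3 B2 89 A7 F2 BA 9A 83.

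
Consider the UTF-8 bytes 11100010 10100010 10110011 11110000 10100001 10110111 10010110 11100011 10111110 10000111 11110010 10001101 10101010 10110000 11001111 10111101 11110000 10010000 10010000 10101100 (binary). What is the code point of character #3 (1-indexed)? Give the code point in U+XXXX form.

U+3F87

Offset 0: leading byte 0xE2 = 11100010 → 3-byte char #1 = E2 A2 B3.
Offset 3: leading byte 0xF0 = 11110000 → 4-byte char #2 = F0 A1 B7 96.
Offset 7: leading byte 0xE3 = 11100011 → 3-byte char #3 = E3 BE 87.
Leading byte 0xE3 = 11100011 matches 1110xxxx → 3-byte sequence.
Byte 1: 0xE3 = 11100011, payload 0011 (4 bits).
Byte 2: 0xBE = 10111110 (10xxxxxx ✓), payload 111110.
Byte 3: 0x87 = 10000111 (10xxxxxx ✓), payload 000111.
Concatenate: 0011111110000111 = 0x3F87 (16 bits → U+3F87).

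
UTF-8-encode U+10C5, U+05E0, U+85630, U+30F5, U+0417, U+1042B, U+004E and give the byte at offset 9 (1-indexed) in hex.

1-indexed offset 9 is 0-indexed offset 8.
U+10C5 → 3-byte form E1 83 85 at offsets 0–2.
U+05E0 → 2-byte form D7 A0 at offsets 3–4.
U+85630 → 4-byte form F2 85 98 B0 at offsets 5–8.
Offset 8 falls in char 3's range; it's byte 4 of F2 85 98 B0 = 0xB0.

0xB0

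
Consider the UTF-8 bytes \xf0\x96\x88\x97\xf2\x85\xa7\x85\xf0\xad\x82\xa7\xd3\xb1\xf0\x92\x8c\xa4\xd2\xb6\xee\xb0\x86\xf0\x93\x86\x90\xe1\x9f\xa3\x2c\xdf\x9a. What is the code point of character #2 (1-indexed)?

U+859C5

Offset 0: leading byte 0xF0 = 11110000 → 4-byte char #1 = F0 96 88 97.
Offset 4: leading byte 0xF2 = 11110010 → 4-byte char #2 = F2 85 A7 85.
Leading byte 0xF2 = 11110010 matches 11110xxx → 4-byte sequence.
Byte 1: 0xF2 = 11110010, payload 010 (3 bits).
Byte 2: 0x85 = 10000101 (10xxxxxx ✓), payload 000101.
Byte 3: 0xA7 = 10100111 (10xxxxxx ✓), payload 100111.
Byte 4: 0x85 = 10000101 (10xxxxxx ✓), payload 000101.
Concatenate: 010000101100111000101 = 0x859C5 (21 bits → U+859C5).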